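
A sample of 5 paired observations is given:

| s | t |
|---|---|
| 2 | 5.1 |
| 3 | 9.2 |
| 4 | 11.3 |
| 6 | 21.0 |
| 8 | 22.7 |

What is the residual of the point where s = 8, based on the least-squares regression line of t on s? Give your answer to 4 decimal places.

n = 5, Σx = 23, Σy = 69.3, Σxy = 390.6, Σx² = 129
Sxx = Σx² − (Σx)²/n = 129 − 105.8 = 23.2
Sxy = Σxy − (Σx)(Σy)/n = 390.6 − 318.78 = 71.82
b = Sxy/Sxx = 71.82/23.2 = 3.095690
a = ȳ − b·x̄ = 13.86 − 3.095690·4.6 = -0.380172
ŷ(8) = -0.380172 + 3.095690·8 = 24.385345
residual = y − ŷ = 22.7 − 24.385345 = -1.685345

-1.6853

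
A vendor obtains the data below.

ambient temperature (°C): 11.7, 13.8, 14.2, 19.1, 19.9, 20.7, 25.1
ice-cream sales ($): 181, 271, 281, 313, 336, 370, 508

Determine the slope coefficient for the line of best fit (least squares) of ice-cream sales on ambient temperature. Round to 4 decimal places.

n = 7, Σx = 124.5, Σy = 2260, Σxy = 42922.2, Σx² = 2348.29
Sxx = Σx² − (Σx)²/n = 2348.29 − 2214.321429 = 133.968571
Sxy = Σxy − (Σx)(Σy)/n = 42922.2 − 40195.714286 = 2726.485714
b = Sxy/Sxx = 2726.485714/133.968571 = 20.351682

20.3517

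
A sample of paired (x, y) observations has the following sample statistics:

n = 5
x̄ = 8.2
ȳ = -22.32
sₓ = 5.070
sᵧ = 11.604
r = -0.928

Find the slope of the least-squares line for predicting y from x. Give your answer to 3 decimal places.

b = r · sᵧ/sₓ = -0.928 · 11.604/5.07 = -2.123967

-2.124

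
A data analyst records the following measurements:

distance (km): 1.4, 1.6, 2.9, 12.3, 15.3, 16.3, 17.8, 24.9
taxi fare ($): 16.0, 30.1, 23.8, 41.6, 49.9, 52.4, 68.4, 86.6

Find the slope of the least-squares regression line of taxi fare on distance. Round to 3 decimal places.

2.594

n = 8, Σx = 92.5, Σy = 368.8, Σxy = 5642.71, Σx² = 1600.85
Sxx = Σx² − (Σx)²/n = 1600.85 − 1069.53125 = 531.31875
Sxy = Σxy − (Σx)(Σy)/n = 5642.71 − 4264.25 = 1378.46
b = Sxy/Sxx = 1378.46/531.31875 = 2.594412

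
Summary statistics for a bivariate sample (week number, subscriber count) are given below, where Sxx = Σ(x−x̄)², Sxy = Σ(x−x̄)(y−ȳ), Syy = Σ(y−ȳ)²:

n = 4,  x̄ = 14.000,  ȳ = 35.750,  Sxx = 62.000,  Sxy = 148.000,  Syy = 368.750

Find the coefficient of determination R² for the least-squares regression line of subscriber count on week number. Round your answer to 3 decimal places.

0.958

R² = Sxy²/(Sxx·Syy) = (148)²/(62·368.75) = 0.958075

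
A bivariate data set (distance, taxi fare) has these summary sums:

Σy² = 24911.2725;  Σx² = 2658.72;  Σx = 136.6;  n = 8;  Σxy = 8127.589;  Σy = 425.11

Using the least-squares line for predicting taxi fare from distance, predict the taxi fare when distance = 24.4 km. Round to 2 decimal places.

Sxx = Σx² − (Σx)²/n = 2658.72 − 2332.445 = 326.275
Sxy = Σxy − (Σx)(Σy)/n = 8127.589 − 7258.75325 = 868.83575
b = Sxy/Sxx = 868.83575/326.275 = 2.662894
a = ȳ − b·x̄ = 53.13875 − 2.662894·17.075 = 7.669834
ŷ(24.4) = a + b·24.4 = 7.669834 + 2.662894·24.4 = 72.644449

72.64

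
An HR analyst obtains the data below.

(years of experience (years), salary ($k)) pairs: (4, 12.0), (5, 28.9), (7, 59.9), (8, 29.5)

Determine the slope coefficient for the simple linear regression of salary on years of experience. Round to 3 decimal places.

6.600

n = 4, Σx = 24, Σy = 130.3, Σxy = 847.8, Σx² = 154
Sxx = Σx² − (Σx)²/n = 154 − 144 = 10
Sxy = Σxy − (Σx)(Σy)/n = 847.8 − 781.8 = 66
b = Sxy/Sxx = 66/10 = 6.6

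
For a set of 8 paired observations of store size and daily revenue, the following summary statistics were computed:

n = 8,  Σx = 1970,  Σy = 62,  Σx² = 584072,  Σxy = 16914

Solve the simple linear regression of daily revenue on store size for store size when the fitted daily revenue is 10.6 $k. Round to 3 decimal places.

Sxx = Σx² − (Σx)²/n = 584072 − 485112.5 = 98959.5
Sxy = Σxy − (Σx)(Σy)/n = 16914 − 15267.5 = 1646.5
b = Sxy/Sxx = 1646.5/98959.5 = 0.016638
a = ȳ − b·x̄ = 7.75 − 0.016638·246.25 = 3.652863
Set a + b·x = 10.6: x = (10.6 − 3.652863) / 0.016638 = 417.543395

417.543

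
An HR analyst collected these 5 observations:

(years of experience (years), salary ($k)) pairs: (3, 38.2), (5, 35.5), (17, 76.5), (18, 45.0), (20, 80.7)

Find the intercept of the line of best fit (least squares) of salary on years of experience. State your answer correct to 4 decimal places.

n = 5, Σx = 63, Σy = 275.9, Σxy = 4016.6, Σx² = 1047
Sxx = Σx² − (Σx)²/n = 1047 − 793.8 = 253.2
Sxy = Σxy − (Σx)(Σy)/n = 4016.6 − 3476.34 = 540.26
b = Sxy/Sxx = 540.26/253.2 = 2.133728
a = ȳ − b·x̄ = 55.18 − 2.133728·12.6 = 28.295024

28.2950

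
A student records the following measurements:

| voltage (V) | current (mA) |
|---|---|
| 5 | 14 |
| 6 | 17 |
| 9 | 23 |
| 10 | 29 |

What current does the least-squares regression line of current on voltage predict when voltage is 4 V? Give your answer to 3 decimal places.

11.176

n = 4, Σx = 30, Σy = 83, Σxy = 669, Σx² = 242
Sxx = Σx² − (Σx)²/n = 242 − 225 = 17
Sxy = Σxy − (Σx)(Σy)/n = 669 − 622.5 = 46.5
b = Sxy/Sxx = 46.5/17 = 2.735294
a = ȳ − b·x̄ = 20.75 − 2.735294·7.5 = 0.235294
ŷ(4) = a + b·4 = 0.235294 + 2.735294·4 = 11.176471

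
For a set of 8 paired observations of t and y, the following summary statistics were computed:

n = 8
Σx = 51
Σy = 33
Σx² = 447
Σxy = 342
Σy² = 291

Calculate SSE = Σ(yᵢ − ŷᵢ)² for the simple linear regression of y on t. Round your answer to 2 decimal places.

Sxx = Σx² − (Σx)²/n = 447 − 325.125 = 121.875
Sxy = Σxy − (Σx)(Σy)/n = 342 − 210.375 = 131.625
Syy = Σy² − (Σy)²/n = 291 − 136.125 = 154.875
b = Sxy/Sxx = 131.625/121.875 = 1.08
SSE = Syy − b·Sxy = 154.875 − 1.08·131.625 = 12.72

12.72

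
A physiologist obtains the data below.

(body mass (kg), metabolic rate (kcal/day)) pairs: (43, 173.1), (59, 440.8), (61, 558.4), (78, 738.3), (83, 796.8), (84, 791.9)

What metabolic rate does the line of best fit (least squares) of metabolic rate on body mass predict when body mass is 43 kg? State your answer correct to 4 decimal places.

212.6721

n = 6, Σx = 408, Σy = 3499.3, Σxy = 257754.3, Σx² = 29080
Sxx = Σx² − (Σx)²/n = 29080 − 27744 = 1336
Sxy = Σxy − (Σx)(Σy)/n = 257754.3 − 237952.4 = 19801.9
b = Sxy/Sxx = 19801.9/1336 = 14.821781
a = ȳ − b·x̄ = 583.216667 − 14.821781·68 = -424.664471
ŷ(43) = a + b·43 = -424.664471 + 14.821781·43 = 212.672131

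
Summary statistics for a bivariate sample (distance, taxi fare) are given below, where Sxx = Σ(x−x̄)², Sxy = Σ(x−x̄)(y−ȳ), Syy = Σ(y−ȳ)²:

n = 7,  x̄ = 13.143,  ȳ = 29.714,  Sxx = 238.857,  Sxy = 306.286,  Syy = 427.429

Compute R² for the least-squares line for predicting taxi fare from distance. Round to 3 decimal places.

0.919

R² = Sxy²/(Sxx·Syy) = (306.286)²/(238.857·427.429) = 0.918866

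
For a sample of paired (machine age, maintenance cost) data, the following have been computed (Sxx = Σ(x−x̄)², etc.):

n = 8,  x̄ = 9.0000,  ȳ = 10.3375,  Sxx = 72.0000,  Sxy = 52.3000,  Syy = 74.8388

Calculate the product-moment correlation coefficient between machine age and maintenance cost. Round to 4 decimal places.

0.7125

r = Sxy/√(Sxx·Syy) = 52.3/√(5388.3936) = 52.3/73.405678 = 0.712479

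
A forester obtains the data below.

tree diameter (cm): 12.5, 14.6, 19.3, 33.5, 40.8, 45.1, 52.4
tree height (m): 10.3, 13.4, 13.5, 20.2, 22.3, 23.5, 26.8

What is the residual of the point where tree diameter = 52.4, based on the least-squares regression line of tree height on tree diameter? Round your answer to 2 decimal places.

0.01

n = 7, Σx = 218.2, Σy = 130, Σxy = 4635.65, Σx² = 8308.56
Sxx = Σx² − (Σx)²/n = 8308.56 − 6801.605714 = 1506.954286
Sxy = Σxy − (Σx)(Σy)/n = 4635.65 − 4052.285714 = 583.364286
b = Sxy/Sxx = 583.364286/1506.954286 = 0.387115
a = ȳ − b·x̄ = 18.571429 − 0.387115·31.171429 = 6.504508
ŷ(52.4) = 6.504508 + 0.387115·52.4 = 26.789322
residual = y − ŷ = 26.8 − 26.789322 = 0.010678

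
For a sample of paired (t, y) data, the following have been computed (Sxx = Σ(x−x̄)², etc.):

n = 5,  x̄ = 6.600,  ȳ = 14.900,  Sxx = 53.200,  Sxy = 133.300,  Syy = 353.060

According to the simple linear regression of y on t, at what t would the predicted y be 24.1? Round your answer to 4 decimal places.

10.2717

b = Sxy/Sxx = 133.3/53.2 = 2.505639
a = ȳ − b·x̄ = 14.9 − 2.505639·6.6 = -1.637218
Set a + b·x = 24.1: x = (24.1 − (-1.637218)) / 2.505639 = 10.271718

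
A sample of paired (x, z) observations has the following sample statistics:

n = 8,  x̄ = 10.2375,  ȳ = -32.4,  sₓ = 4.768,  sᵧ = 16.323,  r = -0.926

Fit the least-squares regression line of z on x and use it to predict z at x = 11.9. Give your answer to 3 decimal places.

b = r · sᵧ/sₓ = -0.926 · 16.323/4.768 = -3.170113
a = ȳ − b·x̄ = -32.4 − (-3.170113)·10.2375 = 0.054030
ŷ(11.9) = a + b·11.9 = 0.054030 + (-3.170113)·11.9 = -37.670313

-37.670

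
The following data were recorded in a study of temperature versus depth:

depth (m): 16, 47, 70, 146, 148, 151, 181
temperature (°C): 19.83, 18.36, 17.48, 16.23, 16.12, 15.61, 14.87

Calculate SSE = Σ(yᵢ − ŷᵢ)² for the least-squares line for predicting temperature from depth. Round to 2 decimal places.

0.66

n = 7, Σx = 759, Σy = 118.5, Σxy = 12207.72, Σx² = 106147, Σy² = 2023.9252
Sxx = Σx² − (Σx)²/n = 106147 − 82297.285714 = 23849.714286
Sxy = Σxy − (Σx)(Σy)/n = 12207.72 − 12848.785714 = -641.065714
Syy = Σy² − (Σy)²/n = 2023.9252 − 2006.035714 = 17.889486
b = Sxy/Sxx = -641.065714/23849.714286 = -0.026879
SSE = Syy − b·Sxy = 17.889486 − (-0.026879)·(-641.065714) = 0.658032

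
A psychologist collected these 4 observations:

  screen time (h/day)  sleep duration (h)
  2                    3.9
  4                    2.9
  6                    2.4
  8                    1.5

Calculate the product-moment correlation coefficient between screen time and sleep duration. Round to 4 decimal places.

n = 4, Σx = 20, Σy = 10.7, Σxy = 45.8, Σx² = 120, Σy² = 31.63
Sxx = Σx² − (Σx)²/n = 120 − 100 = 20
Sxy = Σxy − (Σx)(Σy)/n = 45.8 − 53.5 = -7.7
Syy = Σy² − (Σy)²/n = 31.63 − 28.6225 = 3.0075
r = Sxy/√(Sxx·Syy) = -7.7/√(60.15) = -7.7/7.755643 = -0.992825

-0.9928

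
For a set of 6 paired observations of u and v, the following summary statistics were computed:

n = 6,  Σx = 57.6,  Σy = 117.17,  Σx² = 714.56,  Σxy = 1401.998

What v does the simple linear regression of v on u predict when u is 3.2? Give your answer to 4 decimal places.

Sxx = Σx² − (Σx)²/n = 714.56 − 552.96 = 161.6
Sxy = Σxy − (Σx)(Σy)/n = 1401.998 − 1124.832 = 277.166
b = Sxy/Sxx = 277.166/161.6 = 1.715136
a = ȳ − b·x̄ = 19.528333 − 1.715136·9.6 = 3.063026
ŷ(3.2) = a + b·3.2 = 3.063026 + 1.715136·3.2 = 8.551462

8.5515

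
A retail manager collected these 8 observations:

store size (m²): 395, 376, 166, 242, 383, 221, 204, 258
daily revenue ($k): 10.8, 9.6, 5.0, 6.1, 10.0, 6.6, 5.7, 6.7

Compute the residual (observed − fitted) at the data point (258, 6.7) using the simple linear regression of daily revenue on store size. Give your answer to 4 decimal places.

-0.3153

n = 8, Σx = 2245, Σy = 60.5, Σxy = 18361.8, Σx² = 687231
Sxx = Σx² − (Σx)²/n = 687231 − 630003.125 = 57227.875
Sxy = Σxy − (Σx)(Σy)/n = 18361.8 − 16977.8125 = 1383.9875
b = Sxy/Sxx = 1383.9875/57227.875 = 0.024184
a = ȳ − b·x̄ = 7.5625 − 0.024184·280.625 = 0.775921
ŷ(258) = 0.775921 + 0.024184·258 = 7.015342
residual = y − ŷ = 6.7 − 7.015342 = -0.315342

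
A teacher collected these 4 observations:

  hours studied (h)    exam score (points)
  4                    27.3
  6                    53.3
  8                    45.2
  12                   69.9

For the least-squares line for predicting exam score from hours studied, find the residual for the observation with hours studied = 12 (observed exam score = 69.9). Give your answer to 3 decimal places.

n = 4, Σx = 30, Σy = 195.7, Σxy = 1629.4, Σx² = 260
Sxx = Σx² − (Σx)²/n = 260 − 225 = 35
Sxy = Σxy − (Σx)(Σy)/n = 1629.4 − 1467.75 = 161.65
b = Sxy/Sxx = 161.65/35 = 4.618571
a = ȳ − b·x̄ = 48.925 − 4.618571·7.5 = 14.285714
ŷ(12) = 14.285714 + 4.618571·12 = 69.708571
residual = y − ŷ = 69.9 − 69.708571 = 0.191429

0.191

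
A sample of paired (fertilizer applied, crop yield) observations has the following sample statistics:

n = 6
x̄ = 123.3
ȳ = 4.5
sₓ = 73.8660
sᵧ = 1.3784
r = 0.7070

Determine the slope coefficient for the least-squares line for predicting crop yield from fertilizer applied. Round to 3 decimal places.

0.013

b = r · sᵧ/sₓ = 0.707 · 1.3784/73.866 = 0.013193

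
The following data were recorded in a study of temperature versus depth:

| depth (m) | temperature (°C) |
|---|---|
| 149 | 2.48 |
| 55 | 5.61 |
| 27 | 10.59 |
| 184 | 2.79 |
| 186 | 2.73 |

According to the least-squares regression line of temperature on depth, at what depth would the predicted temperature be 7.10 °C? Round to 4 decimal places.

65.9649

n = 5, Σx = 601, Σy = 24.2, Σxy = 1985.14, Σx² = 94407
Sxx = Σx² − (Σx)²/n = 94407 − 72240.2 = 22166.8
Sxy = Σxy − (Σx)(Σy)/n = 1985.14 − 2908.84 = -923.7
b = Sxy/Sxx = -923.7/22166.8 = -0.041670
a = ȳ − b·x̄ = 4.84 − (-0.041670)·120.2 = 9.848785
Set a + b·x = 7.10: x = (7.10 − 9.848785) / (-0.041670) = 65.964893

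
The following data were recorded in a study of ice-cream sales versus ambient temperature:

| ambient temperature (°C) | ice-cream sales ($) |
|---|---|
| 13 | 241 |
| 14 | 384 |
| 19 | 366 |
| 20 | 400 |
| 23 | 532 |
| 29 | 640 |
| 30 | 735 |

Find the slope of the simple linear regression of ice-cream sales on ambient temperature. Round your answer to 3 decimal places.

24.657

n = 7, Σx = 148, Σy = 3298, Σxy = 76309, Σx² = 3396
Sxx = Σx² − (Σx)²/n = 3396 − 3129.142857 = 266.857143
Sxy = Σxy − (Σx)(Σy)/n = 76309 − 69729.142857 = 6579.857143
b = Sxy/Sxx = 6579.857143/266.857143 = 24.656852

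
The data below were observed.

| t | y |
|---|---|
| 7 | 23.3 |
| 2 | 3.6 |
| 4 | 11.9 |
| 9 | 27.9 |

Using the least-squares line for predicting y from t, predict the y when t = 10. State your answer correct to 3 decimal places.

n = 4, Σx = 22, Σy = 66.7, Σxy = 469, Σx² = 150
Sxx = Σx² − (Σx)²/n = 150 − 121 = 29
Sxy = Σxy − (Σx)(Σy)/n = 469 − 366.85 = 102.15
b = Sxy/Sxx = 102.15/29 = 3.522414
a = ȳ − b·x̄ = 16.675 − 3.522414·5.5 = -2.698276
ŷ(10) = a + b·10 = -2.698276 + 3.522414·10 = 32.525862

32.526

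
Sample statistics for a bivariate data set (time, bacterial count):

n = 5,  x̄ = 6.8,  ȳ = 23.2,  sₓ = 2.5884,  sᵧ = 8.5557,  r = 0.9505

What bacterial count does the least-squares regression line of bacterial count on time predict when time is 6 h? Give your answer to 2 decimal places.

b = r · sᵧ/sₓ = 0.9505 · 8.5557/2.5884 = 3.141784
a = ȳ − b·x̄ = 23.2 − 3.141784·6.8 = 1.835871
ŷ(6) = a + b·6 = 1.835871 + 3.141784·6 = 20.686573

20.69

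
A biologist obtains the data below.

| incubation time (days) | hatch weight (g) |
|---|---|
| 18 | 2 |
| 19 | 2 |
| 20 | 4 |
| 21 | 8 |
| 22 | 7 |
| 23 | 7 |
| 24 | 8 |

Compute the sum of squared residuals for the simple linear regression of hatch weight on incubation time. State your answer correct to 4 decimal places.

n = 7, Σx = 147, Σy = 38, Σxy = 829, Σx² = 3115, Σy² = 250
Sxx = Σx² − (Σx)²/n = 3115 − 3087 = 28
Sxy = Σxy − (Σx)(Σy)/n = 829 − 798 = 31
Syy = Σy² − (Σy)²/n = 250 − 206.285714 = 43.714286
b = Sxy/Sxx = 31/28 = 1.107143
SSE = Syy − b·Sxy = 43.714286 − 1.107143·31 = 9.392857

9.3929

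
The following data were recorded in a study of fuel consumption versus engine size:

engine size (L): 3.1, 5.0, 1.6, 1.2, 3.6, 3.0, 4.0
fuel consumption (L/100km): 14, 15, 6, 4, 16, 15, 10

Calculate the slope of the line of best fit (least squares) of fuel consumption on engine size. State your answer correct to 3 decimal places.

2.818

n = 7, Σx = 21.5, Σy = 80, Σxy = 275.4, Σx² = 76.57
Sxx = Σx² − (Σx)²/n = 76.57 − 66.035714 = 10.534286
Sxy = Σxy − (Σx)(Σy)/n = 275.4 − 245.714286 = 29.685714
b = Sxy/Sxx = 29.685714/10.534286 = 2.818009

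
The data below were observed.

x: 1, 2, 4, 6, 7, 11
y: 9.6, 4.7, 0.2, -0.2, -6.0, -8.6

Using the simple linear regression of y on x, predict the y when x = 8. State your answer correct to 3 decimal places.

-4.987

n = 6, Σx = 31, Σy = -0.3, Σxy = -118, Σx² = 227
Sxx = Σx² − (Σx)²/n = 227 − 160.166667 = 66.833333
Sxy = Σxy − (Σx)(Σy)/n = -118 − (-1.55) = -116.45
b = Sxy/Sxx = -116.45/66.833333 = -1.742394
a = ȳ − b·x̄ = -0.05 − (-1.742394)·5.166667 = 8.952369
ŷ(8) = a + b·8 = 8.952369 + (-1.742394)·8 = -4.986783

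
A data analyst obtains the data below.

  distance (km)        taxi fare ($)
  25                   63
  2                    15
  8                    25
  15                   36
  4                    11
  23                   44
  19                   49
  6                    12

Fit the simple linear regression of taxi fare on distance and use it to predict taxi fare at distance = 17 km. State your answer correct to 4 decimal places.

40.6314

n = 8, Σx = 102, Σy = 255, Σxy = 4404, Σx² = 1860
Sxx = Σx² − (Σx)²/n = 1860 − 1300.5 = 559.5
Sxy = Σxy − (Σx)(Σy)/n = 4404 − 3251.25 = 1152.75
b = Sxy/Sxx = 1152.75/559.5 = 2.060322
a = ȳ − b·x̄ = 31.875 − 2.060322·12.75 = 5.605898
ŷ(17) = a + b·17 = 5.605898 + 2.060322·17 = 40.631367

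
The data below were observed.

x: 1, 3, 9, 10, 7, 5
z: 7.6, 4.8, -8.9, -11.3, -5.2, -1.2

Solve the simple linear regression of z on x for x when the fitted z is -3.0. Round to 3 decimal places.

6.128

n = 6, Σx = 35, Σy = -14.2, Σxy = -213.5, Σx² = 265
Sxx = Σx² − (Σx)²/n = 265 − 204.166667 = 60.833333
Sxy = Σxy − (Σx)(Σy)/n = -213.5 − (-82.833333) = -130.666667
b = Sxy/Sxx = -130.666667/60.833333 = -2.147945
a = ȳ − b·x̄ = -2.366667 − (-2.147945)·5.833333 = 10.163014
Set a + b·x = -3.0: x = (-3.0 − 10.163014) / (-2.147945) = 6.128189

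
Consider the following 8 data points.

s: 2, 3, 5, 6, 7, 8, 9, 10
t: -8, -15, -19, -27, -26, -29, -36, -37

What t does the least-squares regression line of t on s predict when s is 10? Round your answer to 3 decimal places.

n = 8, Σx = 50, Σy = -197, Σxy = -1426, Σx² = 368
Sxx = Σx² − (Σx)²/n = 368 − 312.5 = 55.5
Sxy = Σxy − (Σx)(Σy)/n = -1426 − (-1231.25) = -194.75
b = Sxy/Sxx = -194.75/55.5 = -3.509009
a = ȳ − b·x̄ = -24.625 − (-3.509009)·6.25 = -2.693694
ŷ(10) = a + b·10 = -2.693694 + (-3.509009)·10 = -37.783784

-37.784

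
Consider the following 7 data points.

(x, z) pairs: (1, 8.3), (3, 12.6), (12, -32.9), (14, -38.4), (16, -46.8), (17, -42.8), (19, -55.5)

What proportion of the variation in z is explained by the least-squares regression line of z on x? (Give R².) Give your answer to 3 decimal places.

0.971

n = 7, Σx = 82, Σy = -195.5, Σxy = -3417.2, Σx² = 1256, Σy² = 9886.95
Sxx = Σx² − (Σx)²/n = 1256 − 960.571429 = 295.428571
Sxy = Σxy − (Σx)(Σy)/n = -3417.2 − (-2290.142857) = -1127.057143
Syy = Σy² − (Σy)²/n = 9886.95 − 5460.035714 = 4426.914286
R² = Sxy²/(Sxx·Syy) = (-1127.057143)²/(295.428571·4426.914286) = 0.971266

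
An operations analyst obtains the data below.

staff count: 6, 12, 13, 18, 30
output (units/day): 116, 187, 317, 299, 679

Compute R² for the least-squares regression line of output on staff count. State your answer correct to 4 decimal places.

0.9340

n = 5, Σx = 79, Σy = 1598, Σxy = 32813, Σx² = 1573, Σy² = 699356
Sxx = Σx² − (Σx)²/n = 1573 − 1248.2 = 324.8
Sxy = Σxy − (Σx)(Σy)/n = 32813 − 25248.4 = 7564.6
Syy = Σy² − (Σy)²/n = 699356 − 510720.8 = 188635.2
R² = Sxy²/(Sxx·Syy) = (7564.6)²/(324.8·188635.2) = 0.933971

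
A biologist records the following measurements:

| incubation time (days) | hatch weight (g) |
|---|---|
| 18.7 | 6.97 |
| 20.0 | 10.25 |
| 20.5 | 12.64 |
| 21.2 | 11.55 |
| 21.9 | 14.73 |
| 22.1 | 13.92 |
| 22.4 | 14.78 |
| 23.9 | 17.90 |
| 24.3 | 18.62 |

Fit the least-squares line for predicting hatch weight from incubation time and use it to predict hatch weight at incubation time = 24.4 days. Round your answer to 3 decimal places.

n = 9, Σx = 195, Σy = 121.36, Σxy = 2680.886, Σx² = 4250.86
Sxx = Σx² − (Σx)²/n = 4250.86 − 4225 = 25.86
Sxy = Σxy − (Σx)(Σy)/n = 2680.886 − 2629.466667 = 51.419333
b = Sxy/Sxx = 51.419333/25.86 = 1.988373
a = ȳ − b·x̄ = 13.484444 − 1.988373·21.666667 = -29.596977
ŷ(24.4) = a + b·24.4 = -29.596977 + 1.988373·24.4 = 18.919331

18.919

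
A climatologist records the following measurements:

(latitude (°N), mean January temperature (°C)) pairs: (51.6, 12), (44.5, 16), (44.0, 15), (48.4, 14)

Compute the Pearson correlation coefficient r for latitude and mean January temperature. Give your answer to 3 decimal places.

-0.946

n = 4, Σx = 188.5, Σy = 57, Σxy = 2668.8, Σx² = 8921.37, Σy² = 821
Sxx = Σx² − (Σx)²/n = 8921.37 − 8883.0625 = 38.3075
Sxy = Σxy − (Σx)(Σy)/n = 2668.8 − 2686.125 = -17.325
Syy = Σy² − (Σy)²/n = 821 − 812.25 = 8.75
r = Sxy/√(Sxx·Syy) = -17.325/√(335.190625) = -17.325/18.308212 = -0.946297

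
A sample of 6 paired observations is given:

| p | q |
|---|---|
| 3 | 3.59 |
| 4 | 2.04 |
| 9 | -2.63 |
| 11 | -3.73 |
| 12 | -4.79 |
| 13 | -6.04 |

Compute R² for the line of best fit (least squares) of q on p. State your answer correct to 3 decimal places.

0.993

n = 6, Σx = 52, Σy = -11.56, Σxy = -181.77, Σx² = 540, Σy² = 97.3052
Sxx = Σx² − (Σx)²/n = 540 − 450.666667 = 89.333333
Sxy = Σxy − (Σx)(Σy)/n = -181.77 − (-100.186667) = -81.583333
Syy = Σy² − (Σy)²/n = 97.3052 − 22.272267 = 75.032933
R² = Sxy²/(Sxx·Syy) = (-81.583333)²/(89.333333·75.032933) = 0.992973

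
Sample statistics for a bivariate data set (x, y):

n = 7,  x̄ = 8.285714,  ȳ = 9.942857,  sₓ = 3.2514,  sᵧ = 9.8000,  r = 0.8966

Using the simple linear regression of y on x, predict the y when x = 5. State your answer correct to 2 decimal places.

1.06

b = r · sᵧ/sₓ = 0.8966 · 9.8/3.2514 = 2.702430
a = ȳ − b·x̄ = 9.942857 − 2.702430·8.285714 = -12.448703
ŷ(5) = a + b·5 = -12.448703 + 2.702430·5 = 1.063446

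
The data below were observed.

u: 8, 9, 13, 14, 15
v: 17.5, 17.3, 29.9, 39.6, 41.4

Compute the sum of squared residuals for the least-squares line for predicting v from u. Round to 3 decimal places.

n = 5, Σx = 59, Σy = 145.7, Σxy = 1859.8, Σx² = 735, Σy² = 4781.67
Sxx = Σx² − (Σx)²/n = 735 − 696.2 = 38.8
Sxy = Σxy − (Σx)(Σy)/n = 1859.8 − 1719.26 = 140.54
Syy = Σy² − (Σy)²/n = 4781.67 − 4245.698 = 535.972
b = Sxy/Sxx = 140.54/38.8 = 3.622165
SSE = Syy − b·Sxy = 535.972 − 3.622165·140.54 = 26.912938

26.913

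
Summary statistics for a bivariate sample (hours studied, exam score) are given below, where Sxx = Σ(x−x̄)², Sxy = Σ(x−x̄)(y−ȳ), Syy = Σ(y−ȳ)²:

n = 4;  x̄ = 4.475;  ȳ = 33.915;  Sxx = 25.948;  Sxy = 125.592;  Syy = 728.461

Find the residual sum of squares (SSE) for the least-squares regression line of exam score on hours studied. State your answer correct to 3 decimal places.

120.578

b = Sxy/Sxx = 125.592/25.948 = 4.840142
SSE = Syy − b·Sxy = 728.461 − 4.840142·125.592 = 120.577908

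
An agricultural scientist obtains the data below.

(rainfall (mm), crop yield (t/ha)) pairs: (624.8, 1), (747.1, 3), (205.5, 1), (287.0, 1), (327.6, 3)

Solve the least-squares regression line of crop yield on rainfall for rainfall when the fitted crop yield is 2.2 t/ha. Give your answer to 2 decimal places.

660.21

n = 5, Σx = 2192, Σy = 9, Σxy = 4341.4, Σx² = 1180454.46
Sxx = Σx² − (Σx)²/n = 1180454.46 − 960972.8 = 219481.66
Sxy = Σxy − (Σx)(Σy)/n = 4341.4 − 3945.6 = 395.8
b = Sxy/Sxx = 395.8/219481.66 = 0.001803
a = ȳ − b·x̄ = 1.8 − 0.001803·438.4 = 1.009416
Set a + b·x = 2.2: x = (2.2 − 1.009416) / 0.001803 = 660.210672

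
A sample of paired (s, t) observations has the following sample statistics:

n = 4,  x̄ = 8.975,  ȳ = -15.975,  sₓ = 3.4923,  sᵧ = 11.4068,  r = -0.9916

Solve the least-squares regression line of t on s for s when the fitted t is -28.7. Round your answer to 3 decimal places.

b = r · sᵧ/sₓ = -0.9916 · 11.4068/3.4923 = -3.238835
a = ȳ − b·x̄ = -15.975 − (-3.238835)·8.975 = 13.093543
Set a + b·x = -28.7: x = (-28.7 − 13.093543) / (-3.238835) = 12.903882

12.904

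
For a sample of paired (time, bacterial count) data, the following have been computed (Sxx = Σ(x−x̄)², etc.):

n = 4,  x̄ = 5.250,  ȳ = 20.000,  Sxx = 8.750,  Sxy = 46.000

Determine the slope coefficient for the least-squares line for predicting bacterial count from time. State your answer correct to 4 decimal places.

b = Sxy/Sxx = 46/8.75 = 5.257143

5.2571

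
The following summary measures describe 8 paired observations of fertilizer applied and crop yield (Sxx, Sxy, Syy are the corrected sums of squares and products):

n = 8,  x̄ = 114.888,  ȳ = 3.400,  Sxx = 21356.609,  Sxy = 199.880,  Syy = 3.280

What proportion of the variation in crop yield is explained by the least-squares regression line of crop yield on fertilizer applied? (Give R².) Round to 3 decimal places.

R² = Sxy²/(Sxx·Syy) = (199.88)²/(21356.609·3.28) = 0.570338

0.570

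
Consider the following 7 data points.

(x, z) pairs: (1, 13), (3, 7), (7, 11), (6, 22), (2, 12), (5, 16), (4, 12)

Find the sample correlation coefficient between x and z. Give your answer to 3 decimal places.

0.379

n = 7, Σx = 28, Σy = 93, Σxy = 395, Σx² = 140, Σy² = 1367
Sxx = Σx² − (Σx)²/n = 140 − 112 = 28
Sxy = Σxy − (Σx)(Σy)/n = 395 − 372 = 23
Syy = Σy² − (Σy)²/n = 1367 − 1235.571429 = 131.428571
r = Sxy/√(Sxx·Syy) = 23/√(3680) = 23/60.663004 = 0.379144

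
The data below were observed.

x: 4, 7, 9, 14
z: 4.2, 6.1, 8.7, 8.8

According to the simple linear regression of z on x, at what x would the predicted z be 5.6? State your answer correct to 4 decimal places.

n = 4, Σx = 34, Σy = 27.8, Σxy = 261, Σx² = 342
Sxx = Σx² − (Σx)²/n = 342 − 289 = 53
Sxy = Σxy − (Σx)(Σy)/n = 261 − 236.3 = 24.7
b = Sxy/Sxx = 24.7/53 = 0.466038
a = ȳ − b·x̄ = 6.95 − 0.466038·8.5 = 2.988679
Set a + b·x = 5.6: x = (5.6 − 2.988679) / 0.466038 = 5.603239

5.6032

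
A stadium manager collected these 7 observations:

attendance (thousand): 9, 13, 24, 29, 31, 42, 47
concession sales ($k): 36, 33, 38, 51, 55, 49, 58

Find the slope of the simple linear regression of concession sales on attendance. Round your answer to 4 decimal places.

n = 7, Σx = 195, Σy = 320, Σxy = 9633, Σx² = 6601
Sxx = Σx² − (Σx)²/n = 6601 − 5432.142857 = 1168.857143
Sxy = Σxy − (Σx)(Σy)/n = 9633 − 8914.285714 = 718.714286
b = Sxy/Sxx = 718.714286/1168.857143 = 0.614886

0.6149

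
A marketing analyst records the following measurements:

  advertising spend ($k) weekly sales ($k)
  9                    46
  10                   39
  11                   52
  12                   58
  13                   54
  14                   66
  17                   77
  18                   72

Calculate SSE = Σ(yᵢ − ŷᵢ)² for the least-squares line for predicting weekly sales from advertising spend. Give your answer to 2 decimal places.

157.99

n = 8, Σx = 104, Σy = 464, Σxy = 6303, Σx² = 1424, Σy² = 28090
Sxx = Σx² − (Σx)²/n = 1424 − 1352 = 72
Sxy = Σxy − (Σx)(Σy)/n = 6303 − 6032 = 271
Syy = Σy² − (Σy)²/n = 28090 − 26912 = 1178
b = Sxy/Sxx = 271/72 = 3.763889
SSE = Syy − b·Sxy = 1178 − 3.763889·271 = 157.986111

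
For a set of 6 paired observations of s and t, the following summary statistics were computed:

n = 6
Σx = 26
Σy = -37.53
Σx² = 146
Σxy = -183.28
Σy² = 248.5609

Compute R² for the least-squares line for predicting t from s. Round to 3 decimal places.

0.926

Sxx = Σx² − (Σx)²/n = 146 − 112.666667 = 33.333333
Sxy = Σxy − (Σx)(Σy)/n = -183.28 − (-162.63) = -20.65
Syy = Σy² − (Σy)²/n = 248.5609 − 234.75015 = 13.81075
R² = Sxy²/(Sxx·Syy) = (-20.65)²/(33.333333·13.81075) = 0.926284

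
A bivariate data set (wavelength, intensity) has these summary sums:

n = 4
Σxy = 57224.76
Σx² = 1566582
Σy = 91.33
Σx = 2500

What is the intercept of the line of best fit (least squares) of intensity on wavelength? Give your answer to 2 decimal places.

Sxx = Σx² − (Σx)²/n = 1566582 − 1562500 = 4082
Sxy = Σxy − (Σx)(Σy)/n = 57224.76 − 57081.25 = 143.51
b = Sxy/Sxx = 143.51/4082 = 0.035157
a = ȳ − b·x̄ = 22.8325 − 0.035157·625 = 0.859509

0.86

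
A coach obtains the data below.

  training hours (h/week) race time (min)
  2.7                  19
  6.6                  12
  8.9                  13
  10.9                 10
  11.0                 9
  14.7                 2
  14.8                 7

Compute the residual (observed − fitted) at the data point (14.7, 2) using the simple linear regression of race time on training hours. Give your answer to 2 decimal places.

-2.87

n = 7, Σx = 69.6, Σy = 72, Σxy = 587.2, Σx² = 805
Sxx = Σx² − (Σx)²/n = 805 − 692.022857 = 112.977143
Sxy = Σxy − (Σx)(Σy)/n = 587.2 − 715.885714 = -128.685714
b = Sxy/Sxx = -128.685714/112.977143 = -1.139042
a = ȳ − b·x̄ = 10.285714 − (-1.139042)·9.942857 = 21.611046
ŷ(14.7) = 21.611046 + (-1.139042)·14.7 = 4.867129
residual = y − ŷ = 2 − 4.867129 = -2.867129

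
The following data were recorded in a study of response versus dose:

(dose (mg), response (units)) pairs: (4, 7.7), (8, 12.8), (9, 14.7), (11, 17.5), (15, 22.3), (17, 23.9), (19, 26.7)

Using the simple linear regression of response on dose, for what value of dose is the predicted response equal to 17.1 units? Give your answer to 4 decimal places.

11.1853

n = 7, Σx = 83, Σy = 125.6, Σxy = 1706.1, Σx² = 1157
Sxx = Σx² − (Σx)²/n = 1157 − 984.142857 = 172.857143
Sxy = Σxy − (Σx)(Σy)/n = 1706.1 − 1489.257143 = 216.842857
b = Sxy/Sxx = 216.842857/172.857143 = 1.254463
a = ȳ − b·x̄ = 17.942857 − 1.254463·11.857143 = 3.068512
Set a + b·x = 17.1: x = (17.1 − 3.068512) / 1.254463 = 11.185256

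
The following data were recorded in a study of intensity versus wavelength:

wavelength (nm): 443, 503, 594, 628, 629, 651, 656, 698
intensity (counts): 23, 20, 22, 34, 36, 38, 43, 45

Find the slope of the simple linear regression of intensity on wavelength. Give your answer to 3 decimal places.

0.098

n = 8, Σx = 4802, Σy = 261, Σxy = 161669, Σx² = 2933460
Sxx = Σx² − (Σx)²/n = 2933460 − 2882400.5 = 51059.5
Sxy = Σxy − (Σx)(Σy)/n = 161669 − 156665.25 = 5003.75
b = Sxy/Sxx = 5003.75/51059.5 = 0.097998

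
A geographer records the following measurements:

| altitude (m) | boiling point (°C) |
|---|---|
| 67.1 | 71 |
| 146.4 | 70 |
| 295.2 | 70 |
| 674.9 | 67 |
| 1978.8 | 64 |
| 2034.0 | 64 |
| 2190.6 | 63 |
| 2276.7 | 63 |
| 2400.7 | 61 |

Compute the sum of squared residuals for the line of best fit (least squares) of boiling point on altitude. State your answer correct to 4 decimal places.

n = 9, Σx = 12064.4, Σy = 593, Σxy = 765596.2, Σx² = 24366825.6, Σy² = 39181
Sxx = Σx² − (Σx)²/n = 24366825.6 − 16172194.151111 = 8194631.448889
Sxy = Σxy − (Σx)(Σy)/n = 765596.2 − 794909.911111 = -29313.711111
Syy = Σy² − (Σy)²/n = 39181 − 39072.111111 = 108.888889
b = Sxy/Sxx = -29313.711111/8194631.448889 = -0.003577
SSE = Syy − b·Sxy = 108.888889 − (-0.003577)·(-29313.711111) = 4.028327

4.0283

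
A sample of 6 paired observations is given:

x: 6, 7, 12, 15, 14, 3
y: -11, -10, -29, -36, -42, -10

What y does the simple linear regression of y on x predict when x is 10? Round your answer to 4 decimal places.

n = 6, Σx = 57, Σy = -138, Σxy = -1642, Σx² = 659
Sxx = Σx² − (Σx)²/n = 659 − 541.5 = 117.5
Sxy = Σxy − (Σx)(Σy)/n = -1642 − (-1311) = -331
b = Sxy/Sxx = -331/117.5 = -2.817021
a = ȳ − b·x̄ = -23 − (-2.817021)·9.5 = 3.761702
ŷ(10) = a + b·10 = 3.761702 + (-2.817021)·10 = -24.408511

-24.4085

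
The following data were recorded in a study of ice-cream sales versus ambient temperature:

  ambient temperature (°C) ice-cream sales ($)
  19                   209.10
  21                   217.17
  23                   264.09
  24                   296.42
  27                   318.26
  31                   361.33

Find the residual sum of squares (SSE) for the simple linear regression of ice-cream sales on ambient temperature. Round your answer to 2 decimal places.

n = 6, Σx = 145, Σy = 1666.37, Σxy = 41515.87, Σx² = 3597, Σy² = 480342.7599
Sxx = Σx² − (Σx)²/n = 3597 − 3504.166667 = 92.833333
Sxy = Σxy − (Σx)(Σy)/n = 41515.87 − 40270.608333 = 1245.261667
Syy = Σy² − (Σy)²/n = 480342.7599 − 462798.162817 = 17544.597083
b = Sxy/Sxx = 1245.261667/92.833333 = 13.413950
SSE = Syy − b·Sxy = 17544.597083 − 13.413950·1245.261667 = 840.719685

840.72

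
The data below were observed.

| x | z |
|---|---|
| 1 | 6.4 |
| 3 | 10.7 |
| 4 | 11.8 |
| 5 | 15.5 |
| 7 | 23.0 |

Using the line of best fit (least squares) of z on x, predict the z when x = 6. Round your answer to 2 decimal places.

18.94

n = 5, Σx = 20, Σy = 67.4, Σxy = 324.2, Σx² = 100
Sxx = Σx² − (Σx)²/n = 100 − 80 = 20
Sxy = Σxy − (Σx)(Σy)/n = 324.2 − 269.6 = 54.6
b = Sxy/Sxx = 54.6/20 = 2.73
a = ȳ − b·x̄ = 13.48 − 2.73·4 = 2.56
ŷ(6) = a + b·6 = 2.56 + 2.73·6 = 18.94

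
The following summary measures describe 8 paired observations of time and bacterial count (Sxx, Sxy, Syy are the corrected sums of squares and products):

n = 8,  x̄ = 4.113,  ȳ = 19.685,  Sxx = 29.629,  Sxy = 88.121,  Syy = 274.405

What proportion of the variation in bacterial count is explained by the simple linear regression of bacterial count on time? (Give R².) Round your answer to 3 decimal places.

0.955

R² = Sxy²/(Sxx·Syy) = (88.121)²/(29.629·274.405) = 0.955102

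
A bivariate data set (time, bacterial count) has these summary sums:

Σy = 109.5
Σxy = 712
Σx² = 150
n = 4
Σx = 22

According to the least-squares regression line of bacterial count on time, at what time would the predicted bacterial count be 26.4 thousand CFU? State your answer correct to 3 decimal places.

5.242

Sxx = Σx² − (Σx)²/n = 150 − 121 = 29
Sxy = Σxy − (Σx)(Σy)/n = 712 − 602.25 = 109.75
b = Sxy/Sxx = 109.75/29 = 3.784483
a = ȳ − b·x̄ = 27.375 − 3.784483·5.5 = 6.560345
Set a + b·x = 26.4: x = (26.4 − 6.560345) / 3.784483 = 5.242369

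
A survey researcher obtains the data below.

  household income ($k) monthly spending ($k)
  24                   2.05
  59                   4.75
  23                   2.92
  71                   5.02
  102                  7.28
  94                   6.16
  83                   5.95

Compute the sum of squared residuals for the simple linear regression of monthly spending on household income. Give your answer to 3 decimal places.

0.742

n = 7, Σx = 456, Σy = 34.13, Σxy = 2568.48, Σx² = 35756, Σy² = 186.8383
Sxx = Σx² − (Σx)²/n = 35756 − 29705.142857 = 6050.857143
Sxy = Σxy − (Σx)(Σy)/n = 2568.48 − 2223.325714 = 345.154286
Syy = Σy² − (Σy)²/n = 186.8383 − 166.408129 = 20.430171
b = Sxy/Sxx = 345.154286/6050.857143 = 0.057042
SSE = Syy − b·Sxy = 20.430171 − 0.057042·345.154286 = 0.741807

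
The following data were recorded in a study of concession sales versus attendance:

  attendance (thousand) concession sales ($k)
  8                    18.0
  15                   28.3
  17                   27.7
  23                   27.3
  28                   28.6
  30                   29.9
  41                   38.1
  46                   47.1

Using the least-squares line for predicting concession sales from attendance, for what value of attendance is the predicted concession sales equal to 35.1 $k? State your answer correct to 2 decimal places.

33.30

n = 8, Σx = 208, Σy = 245, Σxy = 7093.8, Σx² = 6588
Sxx = Σx² − (Σx)²/n = 6588 − 5408 = 1180
Sxy = Σxy − (Σx)(Σy)/n = 7093.8 − 6370 = 723.8
b = Sxy/Sxx = 723.8/1180 = 0.613390
a = ȳ − b·x̄ = 30.625 − 0.613390·26 = 14.676864
Set a + b·x = 35.1: x = (35.1 − 14.676864) / 0.613390 = 33.295524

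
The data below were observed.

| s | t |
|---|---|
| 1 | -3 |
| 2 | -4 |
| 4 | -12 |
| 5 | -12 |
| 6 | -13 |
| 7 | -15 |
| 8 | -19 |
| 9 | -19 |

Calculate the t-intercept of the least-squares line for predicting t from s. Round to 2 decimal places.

n = 8, Σx = 42, Σy = -97, Σxy = -625, Σx² = 276
Sxx = Σx² − (Σx)²/n = 276 − 220.5 = 55.5
Sxy = Σxy − (Σx)(Σy)/n = -625 − (-509.25) = -115.75
b = Sxy/Sxx = -115.75/55.5 = -2.085586
a = ȳ − b·x̄ = -12.125 − (-2.085586)·5.25 = -1.175676

-1.18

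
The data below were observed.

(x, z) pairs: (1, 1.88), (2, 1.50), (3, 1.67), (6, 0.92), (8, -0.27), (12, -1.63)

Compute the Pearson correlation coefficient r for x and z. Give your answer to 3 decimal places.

n = 6, Σx = 32, Σy = 4.07, Σxy = -6.31, Σx² = 258, Σy² = 12.1495
Sxx = Σx² − (Σx)²/n = 258 − 170.666667 = 87.333333
Sxy = Σxy − (Σx)(Σy)/n = -6.31 − 21.706667 = -28.016667
Syy = Σy² − (Σy)²/n = 12.1495 − 2.760817 = 9.388683
r = Sxy/√(Sxx·Syy) = -28.016667/√(819.945011) = -28.016667/28.634682 = -0.978417

-0.978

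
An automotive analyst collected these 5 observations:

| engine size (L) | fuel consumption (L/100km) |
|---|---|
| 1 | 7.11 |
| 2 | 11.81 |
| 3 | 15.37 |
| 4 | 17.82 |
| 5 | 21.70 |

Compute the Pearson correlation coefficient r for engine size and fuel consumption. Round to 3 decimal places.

0.995

n = 5, Σx = 15, Σy = 73.81, Σxy = 256.62, Σx² = 55, Σy² = 1214.7075
Sxx = Σx² − (Σx)²/n = 55 − 45 = 10
Sxy = Σxy − (Σx)(Σy)/n = 256.62 − 221.43 = 35.19
Syy = Σy² − (Σy)²/n = 1214.7075 − 1089.58322 = 125.12428
r = Sxy/√(Sxx·Syy) = 35.19/√(1251.2428) = 35.19/35.372911 = 0.994829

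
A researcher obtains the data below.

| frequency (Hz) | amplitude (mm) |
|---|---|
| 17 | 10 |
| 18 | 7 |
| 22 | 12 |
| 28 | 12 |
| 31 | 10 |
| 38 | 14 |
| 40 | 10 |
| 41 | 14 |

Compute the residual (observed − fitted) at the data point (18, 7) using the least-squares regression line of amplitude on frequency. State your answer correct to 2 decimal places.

n = 8, Σx = 235, Σy = 89, Σxy = 2712, Σx² = 7567
Sxx = Σx² − (Σx)²/n = 7567 − 6903.125 = 663.875
Sxy = Σxy − (Σx)(Σy)/n = 2712 − 2614.375 = 97.625
b = Sxy/Sxx = 97.625/663.875 = 0.147053
a = ȳ − b·x̄ = 11.125 − 0.147053·29.375 = 6.805310
ŷ(18) = 6.805310 + 0.147053·18 = 9.452269
residual = y − ŷ = 7 − 9.452269 = -2.452269

-2.45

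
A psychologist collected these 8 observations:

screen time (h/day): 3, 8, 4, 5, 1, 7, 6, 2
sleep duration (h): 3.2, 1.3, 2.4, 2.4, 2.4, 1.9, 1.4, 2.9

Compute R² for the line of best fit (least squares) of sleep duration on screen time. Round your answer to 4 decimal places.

n = 8, Σx = 36, Σy = 17.9, Σxy = 71.5, Σx² = 204, Σy² = 43.19
Sxx = Σx² − (Σx)²/n = 204 − 162 = 42
Sxy = Σxy − (Σx)(Σy)/n = 71.5 − 80.55 = -9.05
Syy = Σy² − (Σy)²/n = 43.19 − 40.05125 = 3.13875
R² = Sxy²/(Sxx·Syy) = (-9.05)²/(42·3.13875) = 0.621285

0.6213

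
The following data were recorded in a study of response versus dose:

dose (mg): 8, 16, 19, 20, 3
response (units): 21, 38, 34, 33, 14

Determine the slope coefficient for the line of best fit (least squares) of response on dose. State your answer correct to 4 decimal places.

1.2614

n = 5, Σx = 66, Σy = 140, Σxy = 2124, Σx² = 1090
Sxx = Σx² − (Σx)²/n = 1090 − 871.2 = 218.8
Sxy = Σxy − (Σx)(Σy)/n = 2124 − 1848 = 276
b = Sxy/Sxx = 276/218.8 = 1.261426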